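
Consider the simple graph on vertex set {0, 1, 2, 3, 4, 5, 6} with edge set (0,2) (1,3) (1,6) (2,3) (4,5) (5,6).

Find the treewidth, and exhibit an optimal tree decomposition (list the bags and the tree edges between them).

Treewidth 1.
One optimal decomposition is:
Bags: B1 = {0, 2}  B2 = {2, 3}  B3 = {1, 3}  B4 = {1, 6}  B5 = {5, 6}  B6 = {4, 5}
Tree: B1–B2, B2–B3, B3–B4, B4–B5, B5–B6

The largest bag has 2 vertices, giving width 1; this decomposition certifies tw(G) ≤ 1. Any graph with an edge has treewidth ≥ 1, and G has the edge 0–2. Hence tw(G) = 1 exactly.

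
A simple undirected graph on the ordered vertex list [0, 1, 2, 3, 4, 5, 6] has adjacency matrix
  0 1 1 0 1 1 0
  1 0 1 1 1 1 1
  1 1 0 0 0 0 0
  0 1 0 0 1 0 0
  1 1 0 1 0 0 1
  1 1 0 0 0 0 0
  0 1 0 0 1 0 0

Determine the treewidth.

A width-2 tree decomposition is:
Bags: B1 = {0, 1, 2}  B2 = {0, 1, 4}  B3 = {1, 4, 6}  B4 = {0, 1, 5}  B5 = {1, 3, 4}
Tree: B1–B2, B2–B3, B1–B4, B2–B5
Every bag has size at most 3, so the width is 3 − 1 = 2 and tw(G) ≤ 2. For the lower bound, the 3 vertices {0, 1, 2} are pairwise adjacent, and any tree decomposition puts a clique entirely inside one bag — forcing width ≥ 2. Combining the bounds, tw(G) = 2.

2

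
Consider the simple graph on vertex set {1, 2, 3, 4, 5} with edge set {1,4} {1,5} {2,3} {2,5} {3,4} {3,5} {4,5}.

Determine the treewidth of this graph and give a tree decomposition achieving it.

Treewidth 2.
Bags: B1 = {3, 4, 5}  B2 = {1, 4, 5}  B3 = {2, 3, 5}
Tree: B1–B2, B1–B3

The largest bag has 3 vertices, giving width 2; this decomposition certifies tw(G) ≤ 2. For the lower bound, the 3 vertices {1, 4, 5} are pairwise adjacent, and any tree decomposition puts a clique entirely inside one bag — forcing width ≥ 2. Therefore the treewidth is 2.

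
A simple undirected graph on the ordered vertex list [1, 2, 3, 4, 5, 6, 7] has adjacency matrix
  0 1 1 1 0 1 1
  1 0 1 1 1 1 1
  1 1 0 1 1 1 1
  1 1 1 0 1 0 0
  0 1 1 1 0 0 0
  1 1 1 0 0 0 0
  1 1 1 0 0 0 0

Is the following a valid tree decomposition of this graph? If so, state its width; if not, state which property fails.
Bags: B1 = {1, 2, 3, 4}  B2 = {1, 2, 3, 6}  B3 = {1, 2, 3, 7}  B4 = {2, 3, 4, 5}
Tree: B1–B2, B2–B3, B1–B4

Every vertex of G appears in some bag (union = {1, 2, 3, 4, 5, 6, 7}); every edge is covered by a bag; and for each vertex v the set of bags containing v is connected in the bag tree. The decomposition is therefore valid. The largest bag has 4 vertices, so the width is 3.

Yes; width 3.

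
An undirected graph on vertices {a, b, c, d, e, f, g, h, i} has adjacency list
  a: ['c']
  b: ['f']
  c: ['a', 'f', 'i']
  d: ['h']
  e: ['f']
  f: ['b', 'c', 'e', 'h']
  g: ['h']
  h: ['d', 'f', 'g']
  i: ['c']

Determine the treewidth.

1

A width-1 tree decomposition is:
Bags: B1 = {c, f}  B2 = {f, h}  B3 = {c, i}  B4 = {a, c}  B5 = {d, h}  B6 = {e, f}  B7 = {g, h}  B8 = {b, f}
Tree: B1–B2, B1–B3, B3–B4, B2–B5, B1–B6, B2–B7, B2–B8
The largest bag has 2 vertices, giving width 1; this decomposition certifies tw(G) ≤ 1. Any graph with an edge has treewidth ≥ 1, and G has the edge c–f. The upper and lower bounds meet at 1, so that is the treewidth.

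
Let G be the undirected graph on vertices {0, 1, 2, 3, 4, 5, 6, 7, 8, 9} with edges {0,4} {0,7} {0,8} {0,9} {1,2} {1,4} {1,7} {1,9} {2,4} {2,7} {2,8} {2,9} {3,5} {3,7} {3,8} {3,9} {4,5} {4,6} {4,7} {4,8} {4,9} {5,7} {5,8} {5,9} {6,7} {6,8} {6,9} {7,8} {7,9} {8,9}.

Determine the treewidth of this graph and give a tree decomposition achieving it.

The largest bag has 5 vertices, giving width 4; this decomposition certifies tw(G) ≤ 4. Conversely, {3, 5, 7, 8, 9} is a clique of size 5, and the vertices of any clique must share a bag in every tree decomposition; so some bag has ≥ 5 vertices and tw(G) ≥ 4. Therefore the treewidth is 4.

Treewidth 4.
One optimal decomposition is:
Bags: B1 = {2, 4, 7, 8, 9}  B2 = {0, 4, 7, 8, 9}  B3 = {4, 6, 7, 8, 9}  B4 = {4, 5, 7, 8, 9}  B5 = {1, 2, 4, 7, 9}  B6 = {3, 5, 7, 8, 9}
Tree: B1–B2, B1–B3, B3–B4, B1–B5, B4–B6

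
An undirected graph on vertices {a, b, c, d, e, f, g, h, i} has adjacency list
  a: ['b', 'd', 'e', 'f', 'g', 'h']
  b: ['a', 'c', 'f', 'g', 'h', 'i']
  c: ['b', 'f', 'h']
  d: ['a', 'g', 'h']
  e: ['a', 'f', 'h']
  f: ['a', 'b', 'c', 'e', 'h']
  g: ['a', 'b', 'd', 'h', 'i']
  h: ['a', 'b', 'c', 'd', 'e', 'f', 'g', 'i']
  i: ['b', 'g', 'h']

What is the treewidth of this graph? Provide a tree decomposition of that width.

Treewidth 3.
One such decomposition:
Bags: B1 = {a, b, f, h}  B2 = {a, b, g, h}  B3 = {a, e, f, h}  B4 = {b, c, f, h}  B5 = {b, g, h, i}  B6 = {a, d, g, h}
Tree: B1–B2, B1–B3, B1–B4, B2–B5, B2–B6

Every bag has size at most 4, so the width is 4 − 1 = 3 and tw(G) ≤ 3. Conversely, {a, d, g, h} is a clique of size 4, and the vertices of any clique must share a bag in every tree decomposition; so some bag has ≥ 4 vertices and tw(G) ≥ 3. Combining the bounds, tw(G) = 3.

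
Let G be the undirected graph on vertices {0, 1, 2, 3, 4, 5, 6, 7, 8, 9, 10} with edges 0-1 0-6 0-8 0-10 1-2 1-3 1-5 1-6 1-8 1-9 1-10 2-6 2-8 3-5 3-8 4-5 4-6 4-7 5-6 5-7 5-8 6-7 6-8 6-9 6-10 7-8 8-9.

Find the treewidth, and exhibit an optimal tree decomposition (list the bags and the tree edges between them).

Treewidth 3.
One such decomposition:
Bags: B1 = {0, 1, 6, 8}  B2 = {0, 1, 6, 10}  B3 = {1, 5, 6, 8}  B4 = {1, 2, 6, 8}  B5 = {1, 6, 8, 9}  B6 = {5, 6, 7, 8}  B7 = {1, 3, 5, 8}  B8 = {4, 5, 6, 7}
Tree: B1–B2, B1–B3, B3–B4, B1–B5, B3–B6, B3–B7, B6–B8

The largest bag has 4 vertices, giving width 3; this decomposition certifies tw(G) ≤ 3. For the lower bound, the 4 vertices {1, 3, 5, 8} are pairwise adjacent, and any tree decomposition puts a clique entirely inside one bag — forcing width ≥ 3. The upper and lower bounds meet at 3, so that is the treewidth.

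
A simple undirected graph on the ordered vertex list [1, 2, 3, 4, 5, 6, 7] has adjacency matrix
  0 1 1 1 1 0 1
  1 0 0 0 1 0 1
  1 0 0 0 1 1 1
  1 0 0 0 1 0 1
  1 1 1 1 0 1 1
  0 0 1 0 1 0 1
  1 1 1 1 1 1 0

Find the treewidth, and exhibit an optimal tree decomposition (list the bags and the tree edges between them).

Treewidth 3.
One such decomposition:
Bags: B1 = {1, 4, 5, 7}  B2 = {1, 3, 5, 7}  B3 = {3, 5, 6, 7}  B4 = {1, 2, 5, 7}
Tree: B1–B2, B2–B3, B1–B4

Every bag has size at most 4, so the width is 4 − 1 = 3 and tw(G) ≤ 3. For the lower bound, the 4 vertices {1, 2, 5, 7} are pairwise adjacent, and any tree decomposition puts a clique entirely inside one bag — forcing width ≥ 3. Hence tw(G) = 3 exactly.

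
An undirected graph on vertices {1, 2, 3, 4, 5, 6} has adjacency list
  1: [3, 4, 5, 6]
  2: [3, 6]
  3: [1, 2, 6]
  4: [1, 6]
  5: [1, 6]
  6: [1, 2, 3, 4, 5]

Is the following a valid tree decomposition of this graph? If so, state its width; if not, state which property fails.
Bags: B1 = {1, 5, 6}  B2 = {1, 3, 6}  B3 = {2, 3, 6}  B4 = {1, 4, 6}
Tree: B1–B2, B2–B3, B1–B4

Checking the three conditions: (i) the bags cover all of {1, 2, 3, 4, 5, 6}; (ii) for each edge, some bag contains both endpoints; (iii) the bags containing any fixed vertex form a subtree. All hold, so the decomposition is valid with width 3 − 1 = 2.

Yes; width 2.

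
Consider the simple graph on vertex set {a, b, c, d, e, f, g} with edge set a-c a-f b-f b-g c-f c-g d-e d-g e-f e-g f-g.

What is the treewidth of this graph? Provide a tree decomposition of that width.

The largest bag has 3 vertices, giving width 2; this decomposition certifies tw(G) ≤ 2. On the other hand G contains the 3-clique {d, e, g}. A clique must lie in a single bag of any decomposition, so no decomposition can have width below 2. Combining the bounds, tw(G) = 2.

Treewidth 2.
One such decomposition:
Bags: B1 = {e, f, g}  B2 = {c, f, g}  B3 = {d, e, g}  B4 = {b, f, g}  B5 = {a, c, f}
Tree: B1–B2, B1–B3, B1–B4, B2–B5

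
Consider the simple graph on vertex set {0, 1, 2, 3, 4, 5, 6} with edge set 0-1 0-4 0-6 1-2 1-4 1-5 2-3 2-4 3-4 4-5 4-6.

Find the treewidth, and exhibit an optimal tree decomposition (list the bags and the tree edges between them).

Every bag has size at most 3, so the width is 3 − 1 = 2 and tw(G) ≤ 2. Conversely, {0, 1, 4} is a clique of size 3, and the vertices of any clique must share a bag in every tree decomposition; so some bag has ≥ 3 vertices and tw(G) ≥ 2. Hence tw(G) = 2 exactly.

Treewidth 2.
One such decomposition:
Bags: B1 = {0, 1, 4}  B2 = {0, 4, 6}  B3 = {1, 2, 4}  B4 = {1, 4, 5}  B5 = {2, 3, 4}
Tree: B1–B2, B1–B3, B1–B4, B3–B5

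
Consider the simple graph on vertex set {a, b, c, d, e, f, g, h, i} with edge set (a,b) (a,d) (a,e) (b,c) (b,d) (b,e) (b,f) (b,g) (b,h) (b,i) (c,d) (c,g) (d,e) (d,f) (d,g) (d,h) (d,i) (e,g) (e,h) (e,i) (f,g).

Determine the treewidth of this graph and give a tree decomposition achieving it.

Each bag holds 4 vertices, so the decomposition has width 3, which upper-bounds the treewidth. For the lower bound, the 4 vertices {b, d, e, g} are pairwise adjacent, and any tree decomposition puts a clique entirely inside one bag — forcing width ≥ 3. Combining the bounds, tw(G) = 3.

Treewidth 3.
One such decomposition:
Bags: B1 = {b, c, d, g}  B2 = {b, d, e, g}  B3 = {b, d, f, g}  B4 = {b, d, e, h}  B5 = {b, d, e, i}  B6 = {a, b, d, e}
Tree: B1–B2, B1–B3, B2–B4, B4–B5, B5–B6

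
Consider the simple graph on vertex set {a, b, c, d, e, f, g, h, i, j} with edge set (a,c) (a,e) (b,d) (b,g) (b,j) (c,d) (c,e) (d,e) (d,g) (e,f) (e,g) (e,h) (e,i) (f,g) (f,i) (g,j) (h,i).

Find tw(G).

2

A width-2 tree decomposition is:
Bags: B1 = {d, e, g}  B2 = {c, d, e}  B3 = {e, f, g}  B4 = {e, f, i}  B5 = {e, h, i}  B6 = {b, d, g}  B7 = {a, c, e}  B8 = {b, g, j}
Tree: B1–B2, B1–B3, B3–B4, B4–B5, B1–B6, B2–B7, B6–B8
Every bag has size at most 3, so the width is 3 − 1 = 2 and tw(G) ≤ 2. Conversely, {b, g, j} is a clique of size 3, and the vertices of any clique must share a bag in every tree decomposition; so some bag has ≥ 3 vertices and tw(G) ≥ 2. The upper and lower bounds meet at 2, so that is the treewidth.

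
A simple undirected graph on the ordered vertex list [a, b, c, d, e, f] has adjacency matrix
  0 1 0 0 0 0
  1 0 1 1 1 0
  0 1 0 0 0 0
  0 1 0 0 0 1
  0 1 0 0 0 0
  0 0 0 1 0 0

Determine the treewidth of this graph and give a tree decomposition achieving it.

Treewidth 1.
One such decomposition:
Bags: B1 = {d, f}  B2 = {b, d}  B3 = {a, b}  B4 = {b, e}  B5 = {b, c}
Tree: B1–B2, B2–B3, B2–B4, B3–B5

The largest bag has 2 vertices, giving width 1; this decomposition certifies tw(G) ≤ 1. Since G has at least one edge (e.g. f–d), it is not an edgeless graph, so tw(G) ≥ 1. Combining the bounds, tw(G) = 1.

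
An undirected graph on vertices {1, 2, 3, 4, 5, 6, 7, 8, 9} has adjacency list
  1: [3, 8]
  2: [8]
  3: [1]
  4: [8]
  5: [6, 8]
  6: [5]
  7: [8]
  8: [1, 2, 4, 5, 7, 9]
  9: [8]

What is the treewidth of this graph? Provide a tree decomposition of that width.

The largest bag has 2 vertices, giving width 1; this decomposition certifies tw(G) ≤ 1. Since G has at least one edge (e.g. 6–5), it is not an edgeless graph, so tw(G) ≥ 1. Therefore the treewidth is 1.

Treewidth 1.
One such decomposition:
Bags: B1 = {5, 6}  B2 = {5, 8}  B3 = {8, 9}  B4 = {4, 8}  B5 = {2, 8}  B6 = {7, 8}  B7 = {1, 8}  B8 = {1, 3}
Tree: B1–B2, B2–B3, B2–B4, B2–B5, B4–B6, B6–B7, B7–B8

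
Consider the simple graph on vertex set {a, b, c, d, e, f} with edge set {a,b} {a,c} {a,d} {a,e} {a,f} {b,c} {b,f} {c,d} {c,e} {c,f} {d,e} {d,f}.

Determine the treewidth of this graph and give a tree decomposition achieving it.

The largest bag has 4 vertices, giving width 3; this decomposition certifies tw(G) ≤ 3. Conversely, {a, c, d, e} is a clique of size 4, and the vertices of any clique must share a bag in every tree decomposition; so some bag has ≥ 4 vertices and tw(G) ≥ 3. Hence tw(G) = 3 exactly.

Treewidth 3.
One such decomposition:
Bags: B1 = {a, b, c, f}  B2 = {a, c, d, f}  B3 = {a, c, d, e}
Tree: B1–B2, B2–B3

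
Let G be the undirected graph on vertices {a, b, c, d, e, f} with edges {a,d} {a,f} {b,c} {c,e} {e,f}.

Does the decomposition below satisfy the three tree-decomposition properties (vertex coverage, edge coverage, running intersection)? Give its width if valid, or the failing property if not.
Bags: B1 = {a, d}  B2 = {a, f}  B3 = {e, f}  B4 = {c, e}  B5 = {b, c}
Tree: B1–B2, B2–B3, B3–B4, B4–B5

Yes; width 1.

Checking the three conditions: (i) the bags cover all of {a, b, c, d, e, f}; (ii) for each edge, some bag contains both endpoints; (iii) the bags containing any fixed vertex form a subtree. All hold, so the decomposition is valid with width 2 − 1 = 1.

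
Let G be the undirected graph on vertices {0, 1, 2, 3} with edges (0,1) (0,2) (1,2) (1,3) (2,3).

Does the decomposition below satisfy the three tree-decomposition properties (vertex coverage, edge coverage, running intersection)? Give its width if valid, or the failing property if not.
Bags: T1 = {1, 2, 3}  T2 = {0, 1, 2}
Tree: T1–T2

Every vertex of G appears in some bag (union = {0, 1, 2, 3}); every edge is covered by a bag; and for each vertex v the set of bags containing v is connected in the bag tree. The decomposition is therefore valid. The largest bag has 3 vertices, so the width is 2.

Yes; width 2.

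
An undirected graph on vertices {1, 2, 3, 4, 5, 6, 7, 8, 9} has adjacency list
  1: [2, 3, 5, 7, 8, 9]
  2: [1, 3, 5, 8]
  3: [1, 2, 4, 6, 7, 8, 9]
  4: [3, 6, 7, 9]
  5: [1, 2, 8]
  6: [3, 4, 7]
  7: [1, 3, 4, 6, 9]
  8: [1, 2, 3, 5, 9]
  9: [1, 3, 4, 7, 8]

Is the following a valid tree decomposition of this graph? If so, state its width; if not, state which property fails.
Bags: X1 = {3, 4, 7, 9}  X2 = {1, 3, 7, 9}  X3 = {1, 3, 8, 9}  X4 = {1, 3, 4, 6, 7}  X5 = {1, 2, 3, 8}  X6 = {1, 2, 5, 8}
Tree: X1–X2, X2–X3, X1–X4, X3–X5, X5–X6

A tree decomposition must satisfy three properties: every vertex lies in some bag; for every edge, both endpoints lie together in some bag; and for every vertex, the bags containing it form a connected subtree. Here bags containing vertex 1 are not connected in the tree, so the decomposition is invalid.

No — bags containing vertex 1 are not connected in the tree.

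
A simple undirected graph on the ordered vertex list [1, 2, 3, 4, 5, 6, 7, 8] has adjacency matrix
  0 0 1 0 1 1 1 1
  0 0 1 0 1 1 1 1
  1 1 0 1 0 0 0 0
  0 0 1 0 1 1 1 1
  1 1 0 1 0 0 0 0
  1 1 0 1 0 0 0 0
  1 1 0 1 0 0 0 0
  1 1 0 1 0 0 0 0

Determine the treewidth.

3

A width-3 tree decomposition is:
Bags: B1 = {1, 2, 4, 6}  B2 = {1, 2, 4, 8}  B3 = {1, 2, 4, 7}  B4 = {1, 2, 4, 5}  B5 = {1, 2, 3, 4}
Tree: B1–B2, B2–B3, B3–B4, B4–B5
Every bag has size at most 4, so the width is 4 − 1 = 3 and tw(G) ≤ 3. For the lower bound: the 4 vertex sets {1,6}, {2,8}, {4}, {7} are disjoint, each induces a connected subgraph, and every pair is joined by at least one edge of G. Contracting each set to a single vertex therefore yields K_{4} as a minor, and since treewidth is minor-monotone, tw(G) ≥ tw(K_{4}) = 3. The upper and lower bounds meet at 3, so that is the treewidth.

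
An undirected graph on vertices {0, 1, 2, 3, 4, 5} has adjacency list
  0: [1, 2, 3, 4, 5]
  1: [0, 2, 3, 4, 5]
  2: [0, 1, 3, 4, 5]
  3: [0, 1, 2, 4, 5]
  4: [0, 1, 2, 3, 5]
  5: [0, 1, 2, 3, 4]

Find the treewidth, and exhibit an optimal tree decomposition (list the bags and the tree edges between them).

Treewidth 5.
One such decomposition:
Bags: B1 = {0, 1, 2, 3, 4, 5}
Tree: (single bag)

With just one bag of size 6, the width is 6 − 1 = 5, so tw(G) ≤ 5. On the other hand G contains the 6-clique {0, 1, 2, 3, 4, 5}. A clique must lie in a single bag of any decomposition, so no decomposition can have width below 5. Combining the bounds, tw(G) = 5.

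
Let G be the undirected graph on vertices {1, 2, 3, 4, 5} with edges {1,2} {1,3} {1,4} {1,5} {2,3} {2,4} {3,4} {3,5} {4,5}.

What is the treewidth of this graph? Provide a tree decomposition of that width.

Treewidth 3.
One optimal decomposition is:
Bags: B1 = {1, 3, 4, 5}  B2 = {1, 2, 3, 4}
Tree: B1–B2

Every bag has size at most 4, so the width is 4 − 1 = 3 and tw(G) ≤ 3. Conversely, {1, 2, 3, 4} is a clique of size 4, and the vertices of any clique must share a bag in every tree decomposition; so some bag has ≥ 4 vertices and tw(G) ≥ 3. Therefore the treewidth is 3.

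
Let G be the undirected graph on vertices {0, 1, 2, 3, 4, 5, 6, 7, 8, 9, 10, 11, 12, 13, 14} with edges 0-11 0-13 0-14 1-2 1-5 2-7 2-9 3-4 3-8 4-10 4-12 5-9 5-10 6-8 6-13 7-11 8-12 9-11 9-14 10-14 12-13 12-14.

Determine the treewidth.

3

A width-3 tree decomposition is:
Bags: B1 = {1, 2, 5, 7}  B2 = {2, 5, 7, 9}  B3 = {5, 7, 9, 11}  B4 = {5, 9, 10, 11}  B5 = {9, 10, 11, 14}  B6 = {0, 10, 11, 14}  B7 = {0, 4, 10, 14}  B8 = {0, 4, 12, 14}  B9 = {0, 4, 12, 13}  B10 = {3, 4, 12, 13}  B11 = {3, 8, 12, 13}  B12 = {3, 6, 8, 13}
Tree: B1–B2, B2–B3, B3–B4, B4–B5, B5–B6, B6–B7, B7–B8, B8–B9, B9–B10, B10–B11, B11–B12
Every bag has size at most 4, so the width is 4 − 1 = 3 and tw(G) ≤ 3. For the lower bound: the 4 vertex sets {1,2,7}, {5}, {9}, {0,10,11,14} are disjoint, each induces a connected subgraph, and every pair is joined by at least one edge of G. Contracting each set to a single vertex therefore yields K_{4} as a minor, and since treewidth is minor-monotone, tw(G) ≥ tw(K_{4}) = 3. Therefore the treewidth is 3.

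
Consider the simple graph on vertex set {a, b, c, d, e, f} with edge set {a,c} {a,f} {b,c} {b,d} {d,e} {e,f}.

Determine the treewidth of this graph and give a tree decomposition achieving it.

The largest bag has 3 vertices, giving width 2; this decomposition certifies tw(G) ≤ 2. Since e–f–a–c–b–d–e is a cycle in G, G is not acyclic. Forests are exactly the graphs of treewidth ≤ 1, so tw(G) ≥ 2. Therefore the treewidth is 2.

Treewidth 2.
Bags: B1 = {a, e, f}  B2 = {a, c, e}  B3 = {b, c, e}  B4 = {b, d, e}
Tree: B1–B2, B2–B3, B3–B4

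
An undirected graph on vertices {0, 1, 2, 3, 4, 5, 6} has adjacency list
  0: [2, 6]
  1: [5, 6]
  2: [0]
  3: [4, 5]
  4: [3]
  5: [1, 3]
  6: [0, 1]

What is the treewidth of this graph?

A width-1 tree decomposition is:
Bags: B1 = {3, 4}  B2 = {3, 5}  B3 = {1, 5}  B4 = {1, 6}  B5 = {0, 6}  B6 = {0, 2}
Tree: B1–B2, B2–B3, B3–B4, B4–B5, B5–B6
The largest bag has 2 vertices, giving width 1; this decomposition certifies tw(G) ≤ 1. Since G has at least one edge (e.g. 4–3), it is not an edgeless graph, so tw(G) ≥ 1. Therefore the treewidth is 1.

1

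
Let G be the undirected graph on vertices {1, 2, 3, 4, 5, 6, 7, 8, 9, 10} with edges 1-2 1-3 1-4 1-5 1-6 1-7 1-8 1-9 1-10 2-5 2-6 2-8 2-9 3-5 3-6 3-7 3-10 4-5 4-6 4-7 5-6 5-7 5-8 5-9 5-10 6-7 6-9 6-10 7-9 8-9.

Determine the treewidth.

A width-4 tree decomposition is:
Bags: B1 = {1, 2, 5, 6, 9}  B2 = {1, 5, 6, 7, 9}  B3 = {1, 3, 5, 6, 7}  B4 = {1, 2, 5, 8, 9}  B5 = {1, 3, 5, 6, 10}  B6 = {1, 4, 5, 6, 7}
Tree: B1–B2, B2–B3, B1–B4, B3–B5, B2–B6
Every bag has size at most 5, so the width is 5 − 1 = 4 and tw(G) ≤ 4. For the lower bound, the 5 vertices {1, 2, 5, 8, 9} are pairwise adjacent, and any tree decomposition puts a clique entirely inside one bag — forcing width ≥ 4. Therefore the treewidth is 4.

4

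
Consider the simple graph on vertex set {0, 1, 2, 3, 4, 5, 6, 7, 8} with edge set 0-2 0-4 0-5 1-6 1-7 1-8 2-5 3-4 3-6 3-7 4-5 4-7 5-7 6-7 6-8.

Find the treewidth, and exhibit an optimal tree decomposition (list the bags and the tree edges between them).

Treewidth 2.
One optimal decomposition is:
Bags: B1 = {1, 6, 8}  B2 = {1, 6, 7}  B3 = {3, 6, 7}  B4 = {3, 4, 7}  B5 = {4, 5, 7}  B6 = {0, 4, 5}  B7 = {0, 2, 5}
Tree: B1–B2, B2–B3, B3–B4, B4–B5, B5–B6, B6–B7

The largest bag has 3 vertices, giving width 2; this decomposition certifies tw(G) ≤ 2. Conversely, {0, 2, 5} is a clique of size 3, and the vertices of any clique must share a bag in every tree decomposition; so some bag has ≥ 3 vertices and tw(G) ≥ 2. Combining the bounds, tw(G) = 2.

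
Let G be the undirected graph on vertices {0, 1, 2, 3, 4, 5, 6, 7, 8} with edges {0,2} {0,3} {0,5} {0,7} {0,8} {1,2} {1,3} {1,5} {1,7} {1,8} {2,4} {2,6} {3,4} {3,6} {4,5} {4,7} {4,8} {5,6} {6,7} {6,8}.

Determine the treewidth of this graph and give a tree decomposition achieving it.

Treewidth 4.
One such decomposition:
Bags: B1 = {0, 1, 4, 6, 8}  B2 = {0, 1, 4, 6, 7}  B3 = {0, 1, 4, 5, 6}  B4 = {0, 1, 3, 4, 6}  B5 = {0, 1, 2, 4, 6}
Tree: B1–B2, B2–B3, B3–B4, B4–B5

The largest bag has 5 vertices, giving width 4; this decomposition certifies tw(G) ≤ 4. For the lower bound: the 5 vertex sets {6,8}, {1,7}, {0,5}, {4}, {3} are disjoint, each induces a connected subgraph, and every pair is joined by at least one edge of G. Contracting each set to a single vertex therefore yields K_{5} as a minor, and since treewidth is minor-monotone, tw(G) ≥ tw(K_{5}) = 4. Combining the bounds, tw(G) = 4.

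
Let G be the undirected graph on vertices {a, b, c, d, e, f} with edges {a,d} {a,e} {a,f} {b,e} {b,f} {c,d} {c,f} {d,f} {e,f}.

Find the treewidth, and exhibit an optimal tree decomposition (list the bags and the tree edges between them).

Every bag has size at most 3, so the width is 3 − 1 = 2 and tw(G) ≤ 2. Conversely, {c, d, f} is a clique of size 3, and the vertices of any clique must share a bag in every tree decomposition; so some bag has ≥ 3 vertices and tw(G) ≥ 2. The upper and lower bounds meet at 2, so that is the treewidth.

Treewidth 2.
One such decomposition:
Bags: B1 = {b, e, f}  B2 = {a, e, f}  B3 = {a, d, f}  B4 = {c, d, f}
Tree: B1–B2, B2–B3, B3–B4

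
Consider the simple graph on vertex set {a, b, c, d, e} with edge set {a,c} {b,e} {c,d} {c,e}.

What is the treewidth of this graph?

A width-1 tree decomposition is:
Bags: B1 = {c, d}  B2 = {a, c}  B3 = {c, e}  B4 = {b, e}
Tree: B1–B2, B2–B3, B3–B4
Each bag holds 2 vertices, so the decomposition has width 1, which upper-bounds the treewidth. Any graph with an edge has treewidth ≥ 1, and G has the edge c–d. Combining the bounds, tw(G) = 1.

1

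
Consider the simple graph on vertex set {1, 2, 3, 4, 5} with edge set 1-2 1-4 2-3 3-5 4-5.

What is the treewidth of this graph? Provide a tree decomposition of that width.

Treewidth 2.
One such decomposition:
Bags: B1 = {1, 2, 4}  B2 = {2, 3, 4}  B3 = {3, 4, 5}
Tree: B1–B2, B2–B3

Each bag holds 3 vertices, so the decomposition has width 2, which upper-bounds the treewidth. For the lower bound, G contains the cycle 4–1–2–3–5–4, so G is not a forest; only forests have treewidth ≤ 1, hence tw(G) ≥ 2. Therefore the treewidth is 2.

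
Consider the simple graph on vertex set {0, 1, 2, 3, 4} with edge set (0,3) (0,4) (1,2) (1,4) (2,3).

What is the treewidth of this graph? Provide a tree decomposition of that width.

The largest bag has 3 vertices, giving width 2; this decomposition certifies tw(G) ≤ 2. For the lower bound, G contains the cycle 1–2–3–0–4–1, so G is not a forest; only forests have treewidth ≤ 1, hence tw(G) ≥ 2. Combining the bounds, tw(G) = 2.

Treewidth 2.
Bags: B1 = {1, 2, 3}  B2 = {0, 1, 3}  B3 = {0, 1, 4}
Tree: B1–B2, B2–B3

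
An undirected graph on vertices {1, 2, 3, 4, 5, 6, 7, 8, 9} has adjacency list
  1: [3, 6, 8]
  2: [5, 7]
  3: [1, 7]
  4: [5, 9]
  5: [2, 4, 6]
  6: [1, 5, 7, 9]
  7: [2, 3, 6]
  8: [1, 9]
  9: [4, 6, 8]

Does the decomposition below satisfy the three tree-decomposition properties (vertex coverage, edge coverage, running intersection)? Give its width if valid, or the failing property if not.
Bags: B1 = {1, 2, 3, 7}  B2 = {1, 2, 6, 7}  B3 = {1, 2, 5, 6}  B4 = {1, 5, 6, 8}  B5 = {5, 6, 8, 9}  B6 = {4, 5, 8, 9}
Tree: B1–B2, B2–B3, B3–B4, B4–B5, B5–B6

Yes; width 3.

Vertex coverage: the bags together contain {1, 2, 3, 4, 5, 6, 7, 8, 9}, the full vertex set. Edge coverage: each edge of G has both endpoints in at least one bag. Running intersection: for every vertex, the bags containing it form a connected subtree. All three properties hold, so this is a valid tree decomposition of width max|bag| − 1 = 3, and hence tw(G) ≤ 3.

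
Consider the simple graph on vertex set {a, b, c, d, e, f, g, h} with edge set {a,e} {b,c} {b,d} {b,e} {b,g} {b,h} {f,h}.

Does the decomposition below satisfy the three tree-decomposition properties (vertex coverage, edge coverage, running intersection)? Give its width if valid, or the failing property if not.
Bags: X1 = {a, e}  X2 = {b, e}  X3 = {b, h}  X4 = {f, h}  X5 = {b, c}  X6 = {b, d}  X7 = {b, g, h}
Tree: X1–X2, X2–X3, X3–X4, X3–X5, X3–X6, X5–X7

No — bags containing vertex h are not connected in the tree.

A tree decomposition must satisfy three properties: every vertex lies in some bag; for every edge, both endpoints lie together in some bag; and for every vertex, the bags containing it form a connected subtree. Here bags containing vertex h are not connected in the tree, so the decomposition is invalid.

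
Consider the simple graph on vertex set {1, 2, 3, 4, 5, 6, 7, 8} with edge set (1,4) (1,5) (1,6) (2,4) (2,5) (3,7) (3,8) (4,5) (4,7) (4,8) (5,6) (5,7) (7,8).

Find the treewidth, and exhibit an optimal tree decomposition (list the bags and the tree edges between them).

Treewidth 2.
One optimal decomposition is:
Bags: B1 = {1, 5, 6}  B2 = {1, 4, 5}  B3 = {4, 5, 7}  B4 = {2, 4, 5}  B5 = {4, 7, 8}  B6 = {3, 7, 8}
Tree: B1–B2, B2–B3, B3–B4, B3–B5, B5–B6

Each bag holds 3 vertices, so the decomposition has width 2, which upper-bounds the treewidth. For the lower bound, the 3 vertices {3, 7, 8} are pairwise adjacent, and any tree decomposition puts a clique entirely inside one bag — forcing width ≥ 2. Hence tw(G) = 2 exactly.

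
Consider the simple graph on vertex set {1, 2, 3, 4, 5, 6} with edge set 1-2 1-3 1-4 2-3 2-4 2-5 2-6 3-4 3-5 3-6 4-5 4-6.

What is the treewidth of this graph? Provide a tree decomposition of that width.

Treewidth 3.
Bags: B1 = {2, 3, 4, 6}  B2 = {2, 3, 4, 5}  B3 = {1, 2, 3, 4}
Tree: B1–B2, B1–B3

Every bag has size at most 4, so the width is 4 − 1 = 3 and tw(G) ≤ 3. For the lower bound, the 4 vertices {1, 2, 3, 4} are pairwise adjacent, and any tree decomposition puts a clique entirely inside one bag — forcing width ≥ 3. Combining the bounds, tw(G) = 3.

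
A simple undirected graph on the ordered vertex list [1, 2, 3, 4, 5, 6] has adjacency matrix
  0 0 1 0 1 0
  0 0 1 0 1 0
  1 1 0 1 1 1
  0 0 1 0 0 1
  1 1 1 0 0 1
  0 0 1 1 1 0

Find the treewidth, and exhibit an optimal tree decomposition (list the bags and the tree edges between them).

Each bag holds 3 vertices, so the decomposition has width 2, which upper-bounds the treewidth. Conversely, {3, 4, 6} is a clique of size 3, and the vertices of any clique must share a bag in every tree decomposition; so some bag has ≥ 3 vertices and tw(G) ≥ 2. The upper and lower bounds meet at 2, so that is the treewidth.

Treewidth 2.
One such decomposition:
Bags: B1 = {1, 3, 5}  B2 = {3, 5, 6}  B3 = {3, 4, 6}  B4 = {2, 3, 5}
Tree: B1–B2, B2–B3, B2–B4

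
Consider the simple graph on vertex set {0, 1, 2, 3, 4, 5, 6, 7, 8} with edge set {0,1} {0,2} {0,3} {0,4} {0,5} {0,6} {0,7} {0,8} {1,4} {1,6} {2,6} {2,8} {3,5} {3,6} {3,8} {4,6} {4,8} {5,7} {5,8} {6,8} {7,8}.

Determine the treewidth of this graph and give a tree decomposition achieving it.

Treewidth 3.
One optimal decomposition is:
Bags: B1 = {0, 2, 6, 8}  B2 = {0, 3, 6, 8}  B3 = {0, 3, 5, 8}  B4 = {0, 4, 6, 8}  B5 = {0, 5, 7, 8}  B6 = {0, 1, 4, 6}
Tree: B1–B2, B2–B3, B1–B4, B3–B5, B4–B6

Each bag holds 4 vertices, so the decomposition has width 3, which upper-bounds the treewidth. For the lower bound, the 4 vertices {0, 3, 5, 8} are pairwise adjacent, and any tree decomposition puts a clique entirely inside one bag — forcing width ≥ 3. Hence tw(G) = 3 exactly.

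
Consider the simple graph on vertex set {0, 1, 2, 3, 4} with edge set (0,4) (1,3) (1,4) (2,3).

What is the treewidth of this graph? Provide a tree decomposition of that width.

Treewidth 1.
One such decomposition:
Bags: B1 = {1, 4}  B2 = {1, 3}  B3 = {2, 3}  B4 = {0, 4}
Tree: B1–B2, B2–B3, B1–B4

Every bag has size at most 2, so the width is 2 − 1 = 1 and tw(G) ≤ 1. Since G has at least one edge (e.g. 1–4), it is not an edgeless graph, so tw(G) ≥ 1. Therefore the treewidth is 1.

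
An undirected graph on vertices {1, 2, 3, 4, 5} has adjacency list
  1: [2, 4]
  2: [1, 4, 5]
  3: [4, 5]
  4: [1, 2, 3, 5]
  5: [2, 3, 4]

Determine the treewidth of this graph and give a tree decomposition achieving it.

The largest bag has 3 vertices, giving width 2; this decomposition certifies tw(G) ≤ 2. For the lower bound, the 3 vertices {1, 2, 4} are pairwise adjacent, and any tree decomposition puts a clique entirely inside one bag — forcing width ≥ 2. Combining the bounds, tw(G) = 2.

Treewidth 2.
One such decomposition:
Bags: B1 = {2, 4, 5}  B2 = {3, 4, 5}  B3 = {1, 2, 4}
Tree: B1–B2, B1–B3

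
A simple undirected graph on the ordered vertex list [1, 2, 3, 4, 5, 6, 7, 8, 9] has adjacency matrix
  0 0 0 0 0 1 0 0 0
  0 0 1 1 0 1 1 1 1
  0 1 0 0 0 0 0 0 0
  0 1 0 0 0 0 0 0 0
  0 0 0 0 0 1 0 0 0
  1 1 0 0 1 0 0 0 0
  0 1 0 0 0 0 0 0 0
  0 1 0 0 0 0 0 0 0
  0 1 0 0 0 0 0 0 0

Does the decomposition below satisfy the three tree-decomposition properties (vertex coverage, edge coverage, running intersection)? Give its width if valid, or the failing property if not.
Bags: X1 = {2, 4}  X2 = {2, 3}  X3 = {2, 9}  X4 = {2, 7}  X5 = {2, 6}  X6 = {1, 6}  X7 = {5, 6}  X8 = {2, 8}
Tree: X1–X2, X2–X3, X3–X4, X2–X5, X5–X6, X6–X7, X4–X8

Yes; width 1.

Vertex coverage: the bags together contain {1, 2, 3, 4, 5, 6, 7, 8, 9}, the full vertex set. Edge coverage: each edge of G has both endpoints in at least one bag. Running intersection: for every vertex, the bags containing it form a connected subtree. All three properties hold, so this is a valid tree decomposition of width max|bag| − 1 = 1, and hence tw(G) ≤ 1.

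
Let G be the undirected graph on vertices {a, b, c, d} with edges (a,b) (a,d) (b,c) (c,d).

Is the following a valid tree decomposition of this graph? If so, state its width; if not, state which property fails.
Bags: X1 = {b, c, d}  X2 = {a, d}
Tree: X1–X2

No — edge (b,a) lies in no bag.

A tree decomposition must satisfy three properties: every vertex lies in some bag; for every edge, both endpoints lie together in some bag; and for every vertex, the bags containing it form a connected subtree. Here edge (b,a) lies in no bag, so the decomposition is invalid.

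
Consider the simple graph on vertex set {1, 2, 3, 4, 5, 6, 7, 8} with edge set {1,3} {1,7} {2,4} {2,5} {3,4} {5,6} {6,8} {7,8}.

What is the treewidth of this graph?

A width-2 tree decomposition is:
Bags: B1 = {1, 3, 7}  B2 = {3, 7, 8}  B3 = {3, 6, 8}  B4 = {3, 5, 6}  B5 = {2, 3, 5}  B6 = {2, 3, 4}
Tree: B1–B2, B2–B3, B3–B4, B4–B5, B5–B6
Each bag holds 3 vertices, so the decomposition has width 2, which upper-bounds the treewidth. Since 3–1–7–8–6–5–2–4–3 is a cycle in G, G is not acyclic. Forests are exactly the graphs of treewidth ≤ 1, so tw(G) ≥ 2. Combining the bounds, tw(G) = 2.

2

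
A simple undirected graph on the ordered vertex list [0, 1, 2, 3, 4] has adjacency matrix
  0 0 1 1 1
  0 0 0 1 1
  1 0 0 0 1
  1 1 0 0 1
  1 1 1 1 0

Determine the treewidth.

2

A width-2 tree decomposition is:
Bags: B1 = {0, 2, 4}  B2 = {0, 3, 4}  B3 = {1, 3, 4}
Tree: B1–B2, B2–B3
Each bag holds 3 vertices, so the decomposition has width 2, which upper-bounds the treewidth. On the other hand G contains the 3-clique {0, 2, 4}. A clique must lie in a single bag of any decomposition, so no decomposition can have width below 2. Therefore the treewidth is 2.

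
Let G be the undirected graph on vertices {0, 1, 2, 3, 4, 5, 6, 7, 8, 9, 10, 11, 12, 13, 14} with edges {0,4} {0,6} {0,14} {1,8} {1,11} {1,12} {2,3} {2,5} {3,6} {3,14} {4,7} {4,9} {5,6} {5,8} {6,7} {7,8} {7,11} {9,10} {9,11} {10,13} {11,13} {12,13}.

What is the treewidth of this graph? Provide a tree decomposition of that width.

Treewidth 3.
Bags: B1 = {0, 2, 3, 14}  B2 = {0, 2, 3, 6}  B3 = {0, 2, 5, 6}  B4 = {0, 4, 5, 6}  B5 = {4, 5, 6, 7}  B6 = {4, 5, 7, 8}  B7 = {4, 7, 8, 9}  B8 = {7, 8, 9, 11}  B9 = {1, 8, 9, 11}  B10 = {1, 9, 10, 11}  B11 = {1, 10, 11, 13}  B12 = {1, 10, 12, 13}
Tree: B1–B2, B2–B3, B3–B4, B4–B5, B5–B6, B6–B7, B7–B8, B8–B9, B9–B10, B10–B11, B11–B12

The largest bag has 4 vertices, giving width 3; this decomposition certifies tw(G) ≤ 3. For the lower bound: the 4 vertex sets {2,3,14}, {0}, {6}, {4,5,7,8} are disjoint, each induces a connected subgraph, and every pair is joined by at least one edge of G. Contracting each set to a single vertex therefore yields K_{4} as a minor, and since treewidth is minor-monotone, tw(G) ≥ tw(K_{4}) = 3. The upper and lower bounds meet at 3, so that is the treewidth.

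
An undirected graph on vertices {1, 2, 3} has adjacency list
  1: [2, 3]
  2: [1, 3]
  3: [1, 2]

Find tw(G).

A width-2 tree decomposition is:
Bags: B1 = {1, 2, 3}
Tree: (single bag)
With just one bag of size 3, the width is 3 − 1 = 2, so tw(G) ≤ 2. On the other hand G contains the 3-clique {1, 2, 3}. A clique must lie in a single bag of any decomposition, so no decomposition can have width below 2. Hence tw(G) = 2 exactly.

2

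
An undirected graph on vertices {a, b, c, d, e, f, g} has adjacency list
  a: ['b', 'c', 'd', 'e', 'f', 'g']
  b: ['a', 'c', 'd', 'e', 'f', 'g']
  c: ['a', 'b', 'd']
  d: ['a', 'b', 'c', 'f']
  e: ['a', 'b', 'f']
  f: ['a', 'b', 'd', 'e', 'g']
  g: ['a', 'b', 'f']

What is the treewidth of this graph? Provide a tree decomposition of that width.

Treewidth 3.
One optimal decomposition is:
Bags: B1 = {a, b, f, g}  B2 = {a, b, e, f}  B3 = {a, b, d, f}  B4 = {a, b, c, d}
Tree: B1–B2, B2–B3, B3–B4

The largest bag has 4 vertices, giving width 3; this decomposition certifies tw(G) ≤ 3. For the lower bound, the 4 vertices {a, b, c, d} are pairwise adjacent, and any tree decomposition puts a clique entirely inside one bag — forcing width ≥ 3. The upper and lower bounds meet at 3, so that is the treewidth.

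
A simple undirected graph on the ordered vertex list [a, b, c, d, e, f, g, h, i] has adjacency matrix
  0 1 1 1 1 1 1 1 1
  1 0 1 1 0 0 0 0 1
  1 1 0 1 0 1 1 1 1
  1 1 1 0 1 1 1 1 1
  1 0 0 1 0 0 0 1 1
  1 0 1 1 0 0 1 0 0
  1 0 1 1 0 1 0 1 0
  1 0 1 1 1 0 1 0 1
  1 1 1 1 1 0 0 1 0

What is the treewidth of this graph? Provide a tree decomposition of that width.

The largest bag has 5 vertices, giving width 4; this decomposition certifies tw(G) ≤ 4. On the other hand G contains the 5-clique {a, d, e, h, i}. A clique must lie in a single bag of any decomposition, so no decomposition can have width below 4. Therefore the treewidth is 4.

Treewidth 4.
One such decomposition:
Bags: B1 = {a, c, d, f, g}  B2 = {a, c, d, g, h}  B3 = {a, c, d, h, i}  B4 = {a, d, e, h, i}  B5 = {a, b, c, d, i}
Tree: B1–B2, B2–B3, B3–B4, B3–B5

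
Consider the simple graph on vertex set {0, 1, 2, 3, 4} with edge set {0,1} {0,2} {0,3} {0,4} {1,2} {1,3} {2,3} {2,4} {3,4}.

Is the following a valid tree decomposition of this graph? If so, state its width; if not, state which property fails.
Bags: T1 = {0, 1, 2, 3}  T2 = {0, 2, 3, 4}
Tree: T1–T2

Every vertex of G appears in some bag (union = {0, 1, 2, 3, 4}); every edge is covered by a bag; and for each vertex v the set of bags containing v is connected in the bag tree. The decomposition is therefore valid. The largest bag has 4 vertices, so the width is 3.

Yes; width 3.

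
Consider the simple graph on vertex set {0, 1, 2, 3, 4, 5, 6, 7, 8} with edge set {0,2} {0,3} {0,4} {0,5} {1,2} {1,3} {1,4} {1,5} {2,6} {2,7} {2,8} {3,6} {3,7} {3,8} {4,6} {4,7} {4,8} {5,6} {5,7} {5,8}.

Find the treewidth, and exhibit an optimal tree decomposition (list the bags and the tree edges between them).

The largest bag has 5 vertices, giving width 4; this decomposition certifies tw(G) ≤ 4. For the lower bound: the 5 vertex sets {1,5}, {4,6}, {0,2}, {3}, {8} are disjoint, each induces a connected subgraph, and every pair is joined by at least one edge of G. Contracting each set to a single vertex therefore yields K_{5} as a minor, and since treewidth is minor-monotone, tw(G) ≥ tw(K_{5}) = 4. The upper and lower bounds meet at 4, so that is the treewidth.

Treewidth 4.
Bags: B1 = {1, 2, 3, 4, 5}  B2 = {2, 3, 4, 5, 6}  B3 = {0, 2, 3, 4, 5}  B4 = {2, 3, 4, 5, 8}  B5 = {2, 3, 4, 5, 7}
Tree: B1–B2, B2–B3, B3–B4, B4–B5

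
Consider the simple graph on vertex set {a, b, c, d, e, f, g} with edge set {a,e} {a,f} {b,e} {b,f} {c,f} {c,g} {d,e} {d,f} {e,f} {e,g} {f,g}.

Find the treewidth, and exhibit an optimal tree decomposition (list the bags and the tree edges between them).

The largest bag has 3 vertices, giving width 2; this decomposition certifies tw(G) ≤ 2. On the other hand G contains the 3-clique {d, e, f}. A clique must lie in a single bag of any decomposition, so no decomposition can have width below 2. Therefore the treewidth is 2.

Treewidth 2.
One such decomposition:
Bags: B1 = {b, e, f}  B2 = {a, e, f}  B3 = {d, e, f}  B4 = {e, f, g}  B5 = {c, f, g}
Tree: B1–B2, B1–B3, B1–B4, B4–B5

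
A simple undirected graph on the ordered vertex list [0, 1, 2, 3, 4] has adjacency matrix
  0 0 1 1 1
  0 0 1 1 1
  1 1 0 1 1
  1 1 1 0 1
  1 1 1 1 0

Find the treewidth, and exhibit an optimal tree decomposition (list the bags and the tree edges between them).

Treewidth 3.
One optimal decomposition is:
Bags: B1 = {1, 2, 3, 4}  B2 = {0, 2, 3, 4}
Tree: B1–B2

The largest bag has 4 vertices, giving width 3; this decomposition certifies tw(G) ≤ 3. Conversely, {0, 2, 3, 4} is a clique of size 4, and the vertices of any clique must share a bag in every tree decomposition; so some bag has ≥ 4 vertices and tw(G) ≥ 3. Combining the bounds, tw(G) = 3.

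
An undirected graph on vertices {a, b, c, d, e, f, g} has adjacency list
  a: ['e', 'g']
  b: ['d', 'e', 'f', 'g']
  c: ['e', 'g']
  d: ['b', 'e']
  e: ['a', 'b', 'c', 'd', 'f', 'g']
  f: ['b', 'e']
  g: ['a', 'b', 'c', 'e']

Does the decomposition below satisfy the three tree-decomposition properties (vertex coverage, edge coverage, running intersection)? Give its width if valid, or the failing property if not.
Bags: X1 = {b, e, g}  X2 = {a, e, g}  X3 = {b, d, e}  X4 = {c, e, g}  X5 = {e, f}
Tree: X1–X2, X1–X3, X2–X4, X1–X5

A tree decomposition must satisfy three properties: every vertex lies in some bag; for every edge, both endpoints lie together in some bag; and for every vertex, the bags containing it form a connected subtree. Here edge (b,f) lies in no bag, so the decomposition is invalid.

No — edge (b,f) lies in no bag.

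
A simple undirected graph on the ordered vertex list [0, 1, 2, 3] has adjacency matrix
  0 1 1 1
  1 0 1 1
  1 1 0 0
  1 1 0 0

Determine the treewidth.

2

A width-2 tree decomposition is:
Bags: B1 = {0, 1, 2}  B2 = {0, 1, 3}
Tree: B1–B2
The largest bag has 3 vertices, giving width 2; this decomposition certifies tw(G) ≤ 2. On the other hand G contains the 3-clique {0, 1, 2}. A clique must lie in a single bag of any decomposition, so no decomposition can have width below 2. Therefore the treewidth is 2.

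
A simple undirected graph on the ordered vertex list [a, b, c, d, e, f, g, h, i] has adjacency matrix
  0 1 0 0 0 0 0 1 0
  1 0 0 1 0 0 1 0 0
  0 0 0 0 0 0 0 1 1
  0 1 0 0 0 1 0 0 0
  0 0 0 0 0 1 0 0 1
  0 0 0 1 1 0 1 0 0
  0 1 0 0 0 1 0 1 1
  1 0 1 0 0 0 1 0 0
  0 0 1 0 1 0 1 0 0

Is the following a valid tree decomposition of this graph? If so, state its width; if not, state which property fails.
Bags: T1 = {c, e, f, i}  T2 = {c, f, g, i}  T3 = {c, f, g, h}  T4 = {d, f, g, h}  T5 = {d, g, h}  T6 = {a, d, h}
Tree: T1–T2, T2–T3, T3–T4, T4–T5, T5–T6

A tree decomposition must satisfy three properties: every vertex lies in some bag; for every edge, both endpoints lie together in some bag; and for every vertex, the bags containing it form a connected subtree. Here vertex b appears in no bag, so the decomposition is invalid.

No — vertex b appears in no bag.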